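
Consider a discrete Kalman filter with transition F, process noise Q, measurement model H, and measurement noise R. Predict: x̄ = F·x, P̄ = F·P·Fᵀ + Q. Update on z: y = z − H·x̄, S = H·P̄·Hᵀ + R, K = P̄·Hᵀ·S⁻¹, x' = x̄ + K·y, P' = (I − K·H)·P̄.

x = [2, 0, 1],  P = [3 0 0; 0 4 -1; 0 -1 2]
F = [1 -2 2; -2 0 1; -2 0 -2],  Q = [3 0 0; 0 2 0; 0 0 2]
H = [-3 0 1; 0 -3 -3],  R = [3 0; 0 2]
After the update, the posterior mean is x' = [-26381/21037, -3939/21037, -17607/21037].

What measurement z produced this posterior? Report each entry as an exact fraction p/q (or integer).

z = [3, 3]

x̄ = F·x = [4, -3, -6]
P̄ = F·P·Fᵀ + Q = [38 0 -18; 0 16 8; -18 8 22]
S = H·P̄·Hᵀ + R = [475 -252; -252 488]
K = P̄·Hᵀ·S⁻¹ = [-6351/21037 -3807/84148; -1780/21037 -4023/21037; 1801/21037 -11799/84148]
x' − x̄ = [-110529/21037, 59172/21037, 108615/21037] = K·y
y = (KᵀK)⁻¹·Kᵀ·(x' − x̄) = [21, -24]
z = y + H·x̄ = [21, -24] + [-18, 27] = [3, 3]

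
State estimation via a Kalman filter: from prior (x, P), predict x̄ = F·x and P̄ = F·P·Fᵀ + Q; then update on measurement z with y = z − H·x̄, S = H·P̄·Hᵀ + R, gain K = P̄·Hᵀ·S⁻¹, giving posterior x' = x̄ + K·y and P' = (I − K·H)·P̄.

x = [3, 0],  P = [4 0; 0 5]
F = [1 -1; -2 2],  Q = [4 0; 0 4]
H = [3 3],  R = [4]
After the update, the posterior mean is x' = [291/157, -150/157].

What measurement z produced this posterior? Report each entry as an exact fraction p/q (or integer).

z = [3]

x̄ = F·x = [3, -6]
P̄ = F·P·Fᵀ + Q = [13 -18; -18 40]
S = H·P̄·Hᵀ + R = [157]
K = P̄·Hᵀ·S⁻¹ = [-15/157; 66/157]
x' − x̄ = [-180/157, 792/157] = K·y
y = (KᵀK)⁻¹·Kᵀ·(x' − x̄) = [12]
z = y + H·x̄ = [12] + [-9] = [3]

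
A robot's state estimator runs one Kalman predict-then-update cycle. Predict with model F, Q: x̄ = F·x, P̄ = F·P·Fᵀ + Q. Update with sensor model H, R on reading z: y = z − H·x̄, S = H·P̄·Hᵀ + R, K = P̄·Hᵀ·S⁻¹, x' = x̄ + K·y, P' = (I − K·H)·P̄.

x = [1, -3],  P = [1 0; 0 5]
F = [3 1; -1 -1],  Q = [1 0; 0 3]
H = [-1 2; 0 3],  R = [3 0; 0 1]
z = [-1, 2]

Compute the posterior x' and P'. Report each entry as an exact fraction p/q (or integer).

x' = [967/484, 315/484]
P' = [1123/484 59/484; 59/484 49/484]

x̄ = F·x = [0, 2]
P̄ = F·P·Fᵀ + Q = [15 -8; -8 9]
y = z − H·x̄ = [-5, -4]
S = H·P̄·Hᵀ + R = [86 78; 78 82]
K = P̄·Hᵀ·S⁻¹ = [-335/484 177/484; 13/484 147/484]
x' = x̄ + K·y = [967/484, 315/484]
P' = (I − K·H)·P̄ = [1123/484 59/484; 59/484 49/484]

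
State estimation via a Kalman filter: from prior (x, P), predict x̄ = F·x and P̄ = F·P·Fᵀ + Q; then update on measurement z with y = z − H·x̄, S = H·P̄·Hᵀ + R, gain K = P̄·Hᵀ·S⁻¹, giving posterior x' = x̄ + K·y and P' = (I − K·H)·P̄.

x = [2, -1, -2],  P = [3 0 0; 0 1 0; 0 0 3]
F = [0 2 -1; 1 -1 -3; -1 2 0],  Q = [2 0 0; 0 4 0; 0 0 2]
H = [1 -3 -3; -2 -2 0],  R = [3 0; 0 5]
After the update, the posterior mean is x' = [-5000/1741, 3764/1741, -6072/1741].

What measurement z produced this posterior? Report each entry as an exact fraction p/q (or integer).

x̄ = F·x = [0, 9, -4]
P̄ = F·P·Fᵀ + Q = [9 7 4; 7 35 -5; 4 -5 9]
S = H·P̄·Hᵀ + R = [252 214; 214 237]
K = P̄·Hᵀ·S⁻¹ = [145/1741 -366/1741; -1695/13928 -1703/6964; -581/3482 277/1741]
x' − x̄ = [-5000/1741, -11905/1741, 892/1741] = K·y
y = (KᵀK)⁻¹·Kᵀ·(x' − x̄) = [16, 20]
z = y + H·x̄ = [16, 20] + [-15, -18] = [1, 2]

z = [1, 2]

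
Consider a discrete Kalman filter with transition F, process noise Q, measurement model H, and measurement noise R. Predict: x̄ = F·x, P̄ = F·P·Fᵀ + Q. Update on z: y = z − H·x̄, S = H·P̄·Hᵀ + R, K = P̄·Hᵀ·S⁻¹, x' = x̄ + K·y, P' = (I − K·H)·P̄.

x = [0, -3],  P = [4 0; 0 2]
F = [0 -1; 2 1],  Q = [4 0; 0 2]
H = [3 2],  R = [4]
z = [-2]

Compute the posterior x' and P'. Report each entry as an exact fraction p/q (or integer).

x̄ = F·x = [3, -3]
P̄ = F·P·Fᵀ + Q = [6 -2; -2 20]
y = z − H·x̄ = [-5]
S = H·P̄·Hᵀ + R = [114]
K = P̄·Hᵀ·S⁻¹ = [7/57; 17/57]
x' = x̄ + K·y = [136/57, -256/57]
P' = (I − K·H)·P̄ = [244/57 -352/57; -352/57 562/57]

x' = [136/57, -256/57]
P' = [244/57 -352/57; -352/57 562/57]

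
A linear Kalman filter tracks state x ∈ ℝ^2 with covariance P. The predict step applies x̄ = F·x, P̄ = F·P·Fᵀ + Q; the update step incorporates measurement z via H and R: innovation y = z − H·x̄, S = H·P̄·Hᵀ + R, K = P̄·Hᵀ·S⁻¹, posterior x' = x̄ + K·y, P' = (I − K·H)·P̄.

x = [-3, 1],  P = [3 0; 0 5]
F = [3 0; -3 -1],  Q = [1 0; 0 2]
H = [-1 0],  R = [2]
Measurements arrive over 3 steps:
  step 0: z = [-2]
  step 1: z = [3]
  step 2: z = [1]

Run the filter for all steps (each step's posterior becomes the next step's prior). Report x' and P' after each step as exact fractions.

step 0: x' = [19/15, -19/10], P' = [28/15 -9/5; -9/5 97/10]
step 1: x' = [-229/99, 133/66], P' = [178/99 -38/33; -38/33 245/22]
step 2: x' = [-1025/633, 415/422], P' = [378/211 -280/211; -280/211 5893/422]

step 0: x̄ = F·x = [-9, 8]
step 0: P̄ = F·P·Fᵀ + Q = [28 -27; -27 34]
step 0: y = z − H·x̄ = [-11]
step 0: S = H·P̄·Hᵀ + R = [30]
step 0: K = P̄·Hᵀ·S⁻¹ = [-14/15; 9/10]
step 0: x' = x̄ + K·y = [19/15, -19/10]
step 0: P' = (I − K·H)·P̄ = [28/15 -9/5; -9/5 97/10]
step 1: x̄ = F·x = [19/5, -19/10]
step 1: P̄ = F·P·Fᵀ + Q = [89/5 -57/5; -57/5 177/10]
step 1: y = z − H·x̄ = [34/5]
step 1: S = H·P̄·Hᵀ + R = [99/5]
step 1: K = P̄·Hᵀ·S⁻¹ = [-89/99; 19/33]
step 1: x' = x̄ + K·y = [-229/99, 133/66]
step 1: P' = (I − K·H)·P̄ = [178/99 -38/33; -38/33 245/22]
step 2: x̄ = F·x = [-229/33, 325/66]
step 2: P̄ = F·P·Fᵀ + Q = [189/11 -140/11; -140/11 493/22]
step 2: y = z − H·x̄ = [-196/33]
step 2: S = H·P̄·Hᵀ + R = [211/11]
step 2: K = P̄·Hᵀ·S⁻¹ = [-189/211; 140/211]
step 2: x' = x̄ + K·y = [-1025/633, 415/422]
step 2: P' = (I − K·H)·P̄ = [378/211 -280/211; -280/211 5893/422]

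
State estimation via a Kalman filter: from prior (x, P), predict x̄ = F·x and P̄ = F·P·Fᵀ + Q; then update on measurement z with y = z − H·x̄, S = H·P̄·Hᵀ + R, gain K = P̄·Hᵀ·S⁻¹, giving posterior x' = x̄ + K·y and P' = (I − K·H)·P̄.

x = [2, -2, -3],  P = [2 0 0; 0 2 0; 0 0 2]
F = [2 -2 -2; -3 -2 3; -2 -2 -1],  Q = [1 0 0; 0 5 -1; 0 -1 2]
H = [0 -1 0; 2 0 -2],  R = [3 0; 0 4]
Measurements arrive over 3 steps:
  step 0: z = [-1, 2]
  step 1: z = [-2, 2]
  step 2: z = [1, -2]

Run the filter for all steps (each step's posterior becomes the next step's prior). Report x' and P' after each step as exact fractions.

step 0: x' = [9622/1135, 637/1135, 1663/227], P' = [15203/1135 3/1135 2915/227; 3/1135 3063/1135 18/227; 2915/227 18/227 3006/227]
step 1: x' = [1852912/1909139, 2667787/1909139, -415411/1909139], P' = [56722835/3818278 1150941/1909139 28247115/1909139; 1150941/1909139 5069436/1909139 1162356/1909139; 28247115/1909139 1162356/1909139 30026934/1909139]
step 2: x' = [3378362403/7223277361, -11312594017/7223277361, 10396720769/7223277361], P' = [214448707663/14446554722 3699415518/7223277361 107183670981/7223277361; 3699415518/7223277361 19280608833/7223277361 3734469810/7223277361; 107183670981/7223277361 3734469810/7223277361 114313804522/7223277361]

step 0: x̄ = F·x = [14, -11, 3]
step 0: P̄ = F·P·Fᵀ + Q = [25 -16 4; -16 49 13; 4 13 20]
step 0: y = z − H·x̄ = [-12, -20]
step 0: S = H·P̄·Hᵀ + R = [52 58; 58 152]
step 0: K = P̄·Hᵀ·S⁻¹ = [-1/1135 314/1135; -1021/1135 -87/2270; -6/227 -91/454]
step 0: x' = x̄ + K·y = [9622/1135, 637/1135, 1663/227]
step 0: P' = (I − K·H)·P̄ = [15203/1135 3/1135 2915/227; 3/1135 3063/1135 18/227; 2915/227 18/227 3006/227]
step 1: x̄ = F·x = [268/227, -1039/227, -28833/1135]
step 1: P̄ = F·P·Fᵀ + Q = [3683/227 1116/227 2238/227; 1116/227 5326/227 2638/227; 2238/227 2638/227 149048/1135]
step 1: y = z − H·x̄ = [-1493/227, -58076/1135]
step 1: S = H·P̄·Hᵀ + R = [6007/227 3044/227; 3044/227 584872/1135]
step 1: K = P̄·Hᵀ·S⁻¹ = [-383647/1909139 228605/7636556; -1689812/1909139 -11415/3818278; -387452/1909139 -1779819/3818278]
step 1: x' = x̄ + K·y = [1852912/1909139, 2667787/1909139, -415411/1909139]
step 1: P' = (I − K·H)·P̄ = [56722835/3818278 1150941/1909139 28247115/1909139; 1150941/1909139 5069436/1909139 1162356/1909139; 28247115/1909139 1162356/1909139 30026934/1909139]
step 2: x̄ = F·x = [-798928/1909139, -12140543/1909139, -8625987/1909139]
step 2: P̄ = F·P·Fᵀ + Q = [29854689/1909139 8890185/1909139 30354308/1909139; 8890185/1909139 93467105/3818278 20574949/1909139; 30354308/1909139 20574949/1909139 294414038/1909139]
step 2: y = z − H·x̄ = [-10231404/1909139, -19472396/1909139]
step 2: S = H·P̄·Hᵀ + R = [104921939/3818278 23369528/1909139; 23369528/1909139 1061877000/1909139]
step 2: K = P̄·Hᵀ·S⁻¹ = [-1233138506/7223277361 81365701/28893109444; -6426869611/7223277361 -17527146/7223277361; -1244823270/7223277361 -7130133541/14446554722]
step 2: x' = x̄ + K·y = [3378362403/7223277361, -11312594017/7223277361, 10396720769/7223277361]
step 2: P' = (I − K·H)·P̄ = [214448707663/14446554722 3699415518/7223277361 107183670981/7223277361; 3699415518/7223277361 19280608833/7223277361 3734469810/7223277361; 107183670981/7223277361 3734469810/7223277361 114313804522/7223277361]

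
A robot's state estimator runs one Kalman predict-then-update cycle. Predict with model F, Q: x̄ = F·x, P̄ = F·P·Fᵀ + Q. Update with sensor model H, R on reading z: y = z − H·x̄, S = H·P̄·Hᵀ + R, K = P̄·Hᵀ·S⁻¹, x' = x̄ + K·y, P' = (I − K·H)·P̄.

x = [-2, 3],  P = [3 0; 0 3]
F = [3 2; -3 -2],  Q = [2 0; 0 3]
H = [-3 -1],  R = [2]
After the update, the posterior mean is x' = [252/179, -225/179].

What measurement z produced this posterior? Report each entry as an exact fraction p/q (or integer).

x̄ = F·x = [0, 0]
P̄ = F·P·Fᵀ + Q = [41 -39; -39 42]
S = H·P̄·Hᵀ + R = [179]
K = P̄·Hᵀ·S⁻¹ = [-84/179; 75/179]
x' − x̄ = [252/179, -225/179] = K·y
y = (KᵀK)⁻¹·Kᵀ·(x' − x̄) = [-3]
z = y + H·x̄ = [-3] + [0] = [-3]

z = [-3]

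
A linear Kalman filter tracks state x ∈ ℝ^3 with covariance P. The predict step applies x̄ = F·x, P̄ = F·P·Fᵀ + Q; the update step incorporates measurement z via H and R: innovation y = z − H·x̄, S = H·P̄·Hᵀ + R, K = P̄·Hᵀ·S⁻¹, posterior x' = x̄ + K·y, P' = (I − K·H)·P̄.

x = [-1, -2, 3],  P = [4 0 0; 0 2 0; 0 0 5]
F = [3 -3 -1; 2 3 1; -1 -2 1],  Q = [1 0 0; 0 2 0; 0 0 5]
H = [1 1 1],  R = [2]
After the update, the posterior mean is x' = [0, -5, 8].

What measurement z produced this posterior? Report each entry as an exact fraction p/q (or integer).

x̄ = F·x = [0, -5, 8]
P̄ = F·P·Fᵀ + Q = [60 1 -5; 1 41 -15; -5 -15 22]
S = H·P̄·Hᵀ + R = [87]
K = P̄·Hᵀ·S⁻¹ = [56/87; 9/29; 2/87]
x' − x̄ = [0, 0, 0] = K·y
y = (KᵀK)⁻¹·Kᵀ·(x' − x̄) = [0]
z = y + H·x̄ = [0] + [3] = [3]

z = [3]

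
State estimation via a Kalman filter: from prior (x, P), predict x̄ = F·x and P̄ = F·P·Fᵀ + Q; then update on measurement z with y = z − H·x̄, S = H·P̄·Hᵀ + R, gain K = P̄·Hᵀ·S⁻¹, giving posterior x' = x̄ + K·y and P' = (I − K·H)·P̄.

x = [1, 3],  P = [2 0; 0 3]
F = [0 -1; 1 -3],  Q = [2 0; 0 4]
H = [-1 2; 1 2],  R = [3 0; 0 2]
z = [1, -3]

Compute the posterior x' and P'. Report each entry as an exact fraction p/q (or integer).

x̄ = F·x = [-3, -8]
P̄ = F·P·Fᵀ + Q = [5 9; 9 33]
y = z − H·x̄ = [14, 16]
S = H·P̄·Hᵀ + R = [104 127; 127 175]
K = P̄·Hᵀ·S⁻¹ = [-34/109 39/109; 450/2071 561/2071]
x' = x̄ + K·y = [-179/109, -68/109]
P' = (I − K·H)·P̄ = [90/109 -6/109; -6/109 618/2071]

x' = [-179/109, -68/109]
P' = [90/109 -6/109; -6/109 618/2071]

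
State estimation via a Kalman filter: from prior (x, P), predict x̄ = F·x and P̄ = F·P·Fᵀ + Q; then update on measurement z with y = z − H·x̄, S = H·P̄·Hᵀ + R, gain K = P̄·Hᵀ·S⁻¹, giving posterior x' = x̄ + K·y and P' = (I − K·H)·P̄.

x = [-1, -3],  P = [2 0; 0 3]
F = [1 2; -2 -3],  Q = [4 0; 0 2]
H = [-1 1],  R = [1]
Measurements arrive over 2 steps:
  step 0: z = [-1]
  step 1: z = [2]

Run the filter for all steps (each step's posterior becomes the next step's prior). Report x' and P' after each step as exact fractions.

step 0: x' = [3/5, -21/100], P' = [2 8/5; 8/5 219/100]
step 1: x' = [-11313/12775, 13962/12775], P' = [25294/12775 20344/12775; 20344/12775 28069/12775]

step 0: x̄ = F·x = [-7, 11]
step 0: P̄ = F·P·Fᵀ + Q = [18 -22; -22 37]
step 0: y = z − H·x̄ = [-19]
step 0: S = H·P̄·Hᵀ + R = [100]
step 0: K = P̄·Hᵀ·S⁻¹ = [-2/5; 59/100]
step 0: x' = x̄ + K·y = [3/5, -21/100]
step 0: P' = (I − K·H)·P̄ = [2 8/5; 8/5 219/100]
step 1: x̄ = F·x = [9/50, -57/100]
step 1: P̄ = F·P·Fᵀ + Q = [529/25 -1417/50; -1417/50 4891/100]
step 1: y = z − H·x̄ = [11/4]
step 1: S = H·P̄·Hᵀ + R = [511/4]
step 1: K = P̄·Hᵀ·S⁻¹ = [-198/511; 309/511]
step 1: x' = x̄ + K·y = [-11313/12775, 13962/12775]
step 1: P' = (I − K·H)·P̄ = [25294/12775 20344/12775; 20344/12775 28069/12775]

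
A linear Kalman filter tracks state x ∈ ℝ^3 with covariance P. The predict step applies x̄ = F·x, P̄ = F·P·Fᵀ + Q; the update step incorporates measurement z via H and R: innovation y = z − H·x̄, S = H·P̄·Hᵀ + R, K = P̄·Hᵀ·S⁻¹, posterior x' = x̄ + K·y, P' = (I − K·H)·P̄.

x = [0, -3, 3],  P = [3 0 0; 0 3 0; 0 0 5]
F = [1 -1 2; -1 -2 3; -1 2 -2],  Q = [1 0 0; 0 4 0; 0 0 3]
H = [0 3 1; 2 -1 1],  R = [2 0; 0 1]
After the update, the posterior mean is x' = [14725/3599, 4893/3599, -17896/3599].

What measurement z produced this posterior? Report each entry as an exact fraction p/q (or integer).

z = [-1, 2]

x̄ = F·x = [9, 15, -12]
P̄ = F·P·Fᵀ + Q = [27 33 -29; 33 64 -39; -29 -39 38]
S = H·P̄·Hᵀ + R = [382 -92; -92 41]
K = P̄·Hᵀ·S⁻¹ = [1067/3599 1692/3599; 2869/7198 -29/3599; -1491/7198 -5/3599]
x' − x̄ = [-17666/3599, -49092/3599, 25292/3599] = K·y
y = (KᵀK)⁻¹·Kᵀ·(x' − x̄) = [-34, 11]
z = y + H·x̄ = [-34, 11] + [33, -9] = [-1, 2]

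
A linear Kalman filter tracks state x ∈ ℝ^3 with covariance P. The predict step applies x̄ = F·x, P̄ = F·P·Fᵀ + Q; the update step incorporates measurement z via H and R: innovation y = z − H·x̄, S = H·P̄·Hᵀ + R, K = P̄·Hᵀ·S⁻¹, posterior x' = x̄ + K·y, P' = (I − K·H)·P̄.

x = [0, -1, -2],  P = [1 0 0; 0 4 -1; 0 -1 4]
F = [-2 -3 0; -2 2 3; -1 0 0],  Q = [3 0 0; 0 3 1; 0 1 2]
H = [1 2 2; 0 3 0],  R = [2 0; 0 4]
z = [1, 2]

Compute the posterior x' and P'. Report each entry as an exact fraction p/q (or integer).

x̄ = F·x = [3, -8, 0]
P̄ = F·P·Fᵀ + Q = [43 -11 2; -11 47 3; 2 3 3]
y = z − H·x̄ = [14, 26]
S = H·P̄·Hᵀ + R = [233 267; 267 427]
K = P̄·Hᵀ·S⁻¹ = [9743/14101 -7182/14101; 178/14101 4545/14101; 3575/28202 -1641/28202]
x' = x̄ + K·y = [-8027/14101, 7854/14101, 3692/14101]
P' = (I − K·H)·P̄ = [125762/14101 -9576/14101 -43562/14101; -9576/14101 6060/14101 -1094/14101; -43562/14101 -1094/14101 49325/28202]

x' = [-8027/14101, 7854/14101, 3692/14101]
P' = [125762/14101 -9576/14101 -43562/14101; -9576/14101 6060/14101 -1094/14101; -43562/14101 -1094/14101 49325/28202]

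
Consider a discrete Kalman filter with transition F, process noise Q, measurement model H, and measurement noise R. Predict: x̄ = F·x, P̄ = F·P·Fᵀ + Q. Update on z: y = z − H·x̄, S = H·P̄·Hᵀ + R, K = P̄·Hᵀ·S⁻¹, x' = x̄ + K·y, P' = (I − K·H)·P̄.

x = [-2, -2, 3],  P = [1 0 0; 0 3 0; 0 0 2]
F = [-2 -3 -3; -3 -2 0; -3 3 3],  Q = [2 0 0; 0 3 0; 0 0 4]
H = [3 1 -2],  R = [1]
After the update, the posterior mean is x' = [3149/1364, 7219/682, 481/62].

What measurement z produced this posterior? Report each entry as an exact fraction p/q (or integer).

x̄ = F·x = [1, 10, 9]
P̄ = F·P·Fᵀ + Q = [51 24 -39; 24 24 -9; -39 -9 58]
S = H·P̄·Hᵀ + R = [1364]
K = P̄·Hᵀ·S⁻¹ = [255/1364; 57/682; -11/62]
x' − x̄ = [1785/1364, 399/682, -77/62] = K·y
y = (KᵀK)⁻¹·Kᵀ·(x' − x̄) = [7]
z = y + H·x̄ = [7] + [-5] = [2]

z = [2]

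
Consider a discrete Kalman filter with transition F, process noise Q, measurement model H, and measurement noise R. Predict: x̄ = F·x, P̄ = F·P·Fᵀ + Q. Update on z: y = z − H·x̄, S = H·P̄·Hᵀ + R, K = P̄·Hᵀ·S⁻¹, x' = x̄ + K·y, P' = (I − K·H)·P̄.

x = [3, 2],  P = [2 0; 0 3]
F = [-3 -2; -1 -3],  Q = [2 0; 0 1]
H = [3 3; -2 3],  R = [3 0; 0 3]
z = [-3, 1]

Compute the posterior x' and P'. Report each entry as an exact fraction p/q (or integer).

x' = [-26779/29903, -5397/29903]
P' = [7008/29903 -1080/29903; -1080/29903 5082/29903]

x̄ = F·x = [-13, -9]
P̄ = F·P·Fᵀ + Q = [32 24; 24 30]
y = z − H·x̄ = [63, 2]
S = H·P̄·Hᵀ + R = [993 150; 150 113]
K = P̄·Hᵀ·S⁻¹ = [5928/29903 -5752/29903; 4002/29903 5802/29903]
x' = x̄ + K·y = [-26779/29903, -5397/29903]
P' = (I − K·H)·P̄ = [7008/29903 -1080/29903; -1080/29903 5082/29903]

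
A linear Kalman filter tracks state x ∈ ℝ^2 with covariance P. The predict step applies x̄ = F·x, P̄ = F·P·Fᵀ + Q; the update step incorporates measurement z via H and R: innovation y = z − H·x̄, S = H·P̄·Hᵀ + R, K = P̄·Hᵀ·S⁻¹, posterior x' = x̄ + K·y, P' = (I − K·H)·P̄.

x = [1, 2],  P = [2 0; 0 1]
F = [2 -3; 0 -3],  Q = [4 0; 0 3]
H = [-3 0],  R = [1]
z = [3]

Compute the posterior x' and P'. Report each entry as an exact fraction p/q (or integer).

x̄ = F·x = [-4, -6]
P̄ = F·P·Fᵀ + Q = [21 9; 9 12]
y = z − H·x̄ = [-9]
S = H·P̄·Hᵀ + R = [190]
K = P̄·Hᵀ·S⁻¹ = [-63/190; -27/190]
x' = x̄ + K·y = [-193/190, -897/190]
P' = (I − K·H)·P̄ = [21/190 9/190; 9/190 1551/190]

x' = [-193/190, -897/190]
P' = [21/190 9/190; 9/190 1551/190]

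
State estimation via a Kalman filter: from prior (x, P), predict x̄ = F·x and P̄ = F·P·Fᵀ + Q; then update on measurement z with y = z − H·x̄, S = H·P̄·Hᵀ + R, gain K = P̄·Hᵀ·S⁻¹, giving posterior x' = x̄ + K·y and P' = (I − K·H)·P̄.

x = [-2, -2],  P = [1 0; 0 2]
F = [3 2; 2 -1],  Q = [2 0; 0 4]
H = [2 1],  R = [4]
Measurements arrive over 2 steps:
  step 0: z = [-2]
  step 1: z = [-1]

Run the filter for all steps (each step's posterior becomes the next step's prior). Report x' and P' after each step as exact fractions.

step 0: x̄ = F·x = [-10, -2]
step 0: P̄ = F·P·Fᵀ + Q = [19 2; 2 10]
step 0: y = z − H·x̄ = [20]
step 0: S = H·P̄·Hᵀ + R = [98]
step 0: K = P̄·Hᵀ·S⁻¹ = [20/49; 1/7]
step 0: x' = x̄ + K·y = [-90/49, 6/7]
step 0: P' = (I − K·H)·P̄ = [131/49 -26/7; -26/7 8]
step 1: x̄ = F·x = [-186/49, -222/49]
step 1: P̄ = F·P·Fᵀ + Q = [661/49 -180/49; -180/49 1840/49]
step 1: y = z − H·x̄ = [545/49]
step 1: S = H·P̄·Hᵀ + R = [3960/49]
step 1: K = P̄·Hᵀ·S⁻¹ = [571/1980; 37/99]
step 1: x' = x̄ + K·y = [-233/396, -37/99]
step 1: P' = (I − K·H)·P̄ = [6701/990 -1226/99; -1226/99 2600/99]

step 0: x' = [-90/49, 6/7], P' = [131/49 -26/7; -26/7 8]
step 1: x' = [-233/396, -37/99], P' = [6701/990 -1226/99; -1226/99 2600/99]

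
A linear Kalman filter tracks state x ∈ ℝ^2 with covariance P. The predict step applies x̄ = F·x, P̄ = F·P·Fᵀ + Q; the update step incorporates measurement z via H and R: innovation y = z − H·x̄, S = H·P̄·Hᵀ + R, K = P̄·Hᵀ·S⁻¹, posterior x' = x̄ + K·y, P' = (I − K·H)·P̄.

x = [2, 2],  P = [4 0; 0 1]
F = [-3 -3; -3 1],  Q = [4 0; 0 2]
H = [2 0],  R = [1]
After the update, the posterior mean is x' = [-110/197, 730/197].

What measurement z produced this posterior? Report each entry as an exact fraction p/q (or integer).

z = [-1]

x̄ = F·x = [-12, -4]
P̄ = F·P·Fᵀ + Q = [49 33; 33 39]
S = H·P̄·Hᵀ + R = [197]
K = P̄·Hᵀ·S⁻¹ = [98/197; 66/197]
x' − x̄ = [2254/197, 1518/197] = K·y
y = (KᵀK)⁻¹·Kᵀ·(x' − x̄) = [23]
z = y + H·x̄ = [23] + [-24] = [-1]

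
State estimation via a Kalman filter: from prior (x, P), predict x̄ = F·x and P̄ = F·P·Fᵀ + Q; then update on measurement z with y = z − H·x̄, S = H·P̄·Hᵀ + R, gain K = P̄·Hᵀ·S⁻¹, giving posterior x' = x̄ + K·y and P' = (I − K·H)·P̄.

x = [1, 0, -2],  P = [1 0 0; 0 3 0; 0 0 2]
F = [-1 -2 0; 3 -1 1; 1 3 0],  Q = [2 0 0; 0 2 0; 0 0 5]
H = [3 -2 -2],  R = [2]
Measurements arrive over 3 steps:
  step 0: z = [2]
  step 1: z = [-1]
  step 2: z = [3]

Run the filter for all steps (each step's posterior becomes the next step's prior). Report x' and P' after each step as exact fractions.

step 0: x' = [24/53, 42/53, -58/53], P' = [1226/477 2278/477 -172/159; 2278/477 7511/477 -1361/159; -172/159 -1361/159 380/53]
step 1: x' = [-195694/625579, -213609/625579, 235175/625579], P' = [2504672/625579 5725072/625579 -2079114/625579; 5725072/625579 18175101/625579 -9599522/625579; -2079114/625579 -9599522/625579 6638856/625579]
step 2: x' = [643339797/1480606286, -230919630/740303143, -397515646/740303143], P' = [2999621863/740303143 6881450400/740303143 -2515880824/740303143; 6881450400/740303143 21826091903/740303143 -11525586691/740303143; -2515880824/740303143 -11525586691/740303143 7942636192/740303143]

step 0: x̄ = F·x = [-1, 1, 1]
step 0: P̄ = F·P·Fᵀ + Q = [15 3 -19; 3 16 -6; -19 -6 33]
step 0: y = z − H·x̄ = [9]
step 0: S = H·P̄·Hᵀ + R = [477]
step 0: K = P̄·Hᵀ·S⁻¹ = [77/477; -11/477; -37/159]
step 0: x' = x̄ + K·y = [24/53, 42/53, -58/53]
step 0: P' = (I − K·H)·P̄ = [1226/477 2278/477 -172/159; 2278/477 7511/477 -1361/159; -172/159 -1361/159 380/53]
step 1: x̄ = F·x = [-108/53, -28/53, 150/53]
step 1: P̄ = F·P·Fᵀ + Q = [41336/477 8636/477 -57682/477; 8636/477 14321/477 -13396/477; -57682/477 -13396/477 84878/477]
step 1: y = z − H·x̄ = [515/53]
step 1: S = H·P̄·Hᵀ + R = [1251158/477]
step 1: K = P̄·Hᵀ·S⁻¹ = [111050/625579; 12029/625579; -158005/625579]
step 1: x' = x̄ + K·y = [-195694/625579, -213609/625579, 235175/625579]
step 1: P' = (I − K·H)·P̄ = [2504672/625579 5725072/625579 -2079114/625579; 5725072/625579 18175101/625579 -9599522/625579; -2079114/625579 -9599522/625579 6638856/625579]
step 2: x̄ = F·x = [622912/625579, -138298/625579, -836521/625579]
step 2: P̄ = F·P·Fᵀ + Q = [99356522/625579 21488984/625579 -140180638/625579; 21488984/625579 20981091/625579 -32088391/625579; -140180638/625579 -32088391/625579 203558908/625579]
step 2: y = z − H·x̄ = [-1941637/625579]
step 2: S = H·P̄·Hᵀ + R = [2961212572/625579]
step 2: K = P̄·Hᵀ·S⁻¹ = [267726437/1480606286; 21670388/740303143; -190870737/740303143]
step 2: x' = x̄ + K·y = [643339797/1480606286, -230919630/740303143, -397515646/740303143]
step 2: P' = (I − K·H)·P̄ = [2999621863/740303143 6881450400/740303143 -2515880824/740303143; 6881450400/740303143 21826091903/740303143 -11525586691/740303143; -2515880824/740303143 -11525586691/740303143 7942636192/740303143]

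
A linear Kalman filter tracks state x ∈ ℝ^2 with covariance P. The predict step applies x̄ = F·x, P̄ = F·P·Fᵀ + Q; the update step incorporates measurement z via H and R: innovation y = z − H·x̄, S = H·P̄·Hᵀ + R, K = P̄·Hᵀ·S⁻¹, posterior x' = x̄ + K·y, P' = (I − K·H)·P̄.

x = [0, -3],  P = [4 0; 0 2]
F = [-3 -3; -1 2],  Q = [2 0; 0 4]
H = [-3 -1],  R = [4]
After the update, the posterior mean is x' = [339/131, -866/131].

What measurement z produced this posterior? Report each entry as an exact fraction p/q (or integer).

z = [-1]

x̄ = F·x = [9, -6]
P̄ = F·P·Fᵀ + Q = [56 0; 0 16]
S = H·P̄·Hᵀ + R = [524]
K = P̄·Hᵀ·S⁻¹ = [-42/131; -4/131]
x' − x̄ = [-840/131, -80/131] = K·y
y = (KᵀK)⁻¹·Kᵀ·(x' − x̄) = [20]
z = y + H·x̄ = [20] + [-21] = [-1]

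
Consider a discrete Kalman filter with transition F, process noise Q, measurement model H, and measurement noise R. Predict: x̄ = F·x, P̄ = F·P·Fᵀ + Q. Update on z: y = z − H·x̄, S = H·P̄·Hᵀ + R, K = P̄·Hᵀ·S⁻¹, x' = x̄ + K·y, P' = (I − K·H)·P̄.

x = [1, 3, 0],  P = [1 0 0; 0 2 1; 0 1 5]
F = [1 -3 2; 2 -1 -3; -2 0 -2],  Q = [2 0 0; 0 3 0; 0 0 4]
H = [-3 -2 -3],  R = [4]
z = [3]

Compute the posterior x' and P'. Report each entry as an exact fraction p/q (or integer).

x̄ = F·x = [-8, -1, -2]
P̄ = F·P·Fᵀ + Q = [29 -15 -16; -15 60 28; -16 28 28]
y = z − H·x̄ = [-29]
S = H·P̄·Hᵀ + R = [625]
K = P̄·Hᵀ·S⁻¹ = [-9/625; -159/625; -92/625]
x' = x̄ + K·y = [-4739/625, 3986/625, 1418/625]
P' = (I − K·H)·P̄ = [18044/625 -10806/625 -10828/625; -10806/625 12219/625 2872/625; -10828/625 2872/625 9036/625]

x' = [-4739/625, 3986/625, 1418/625]
P' = [18044/625 -10806/625 -10828/625; -10806/625 12219/625 2872/625; -10828/625 2872/625 9036/625]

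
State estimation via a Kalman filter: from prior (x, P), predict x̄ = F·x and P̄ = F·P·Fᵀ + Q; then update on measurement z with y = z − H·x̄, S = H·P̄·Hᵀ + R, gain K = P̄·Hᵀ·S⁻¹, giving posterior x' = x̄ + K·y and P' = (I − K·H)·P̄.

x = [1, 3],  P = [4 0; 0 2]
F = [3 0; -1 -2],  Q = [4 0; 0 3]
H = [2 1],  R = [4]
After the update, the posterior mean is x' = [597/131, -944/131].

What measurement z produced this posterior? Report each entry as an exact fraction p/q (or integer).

x̄ = F·x = [3, -7]
P̄ = F·P·Fᵀ + Q = [40 -12; -12 15]
S = H·P̄·Hᵀ + R = [131]
K = P̄·Hᵀ·S⁻¹ = [68/131; -9/131]
x' − x̄ = [204/131, -27/131] = K·y
y = (KᵀK)⁻¹·Kᵀ·(x' − x̄) = [3]
z = y + H·x̄ = [3] + [-1] = [2]

z = [2]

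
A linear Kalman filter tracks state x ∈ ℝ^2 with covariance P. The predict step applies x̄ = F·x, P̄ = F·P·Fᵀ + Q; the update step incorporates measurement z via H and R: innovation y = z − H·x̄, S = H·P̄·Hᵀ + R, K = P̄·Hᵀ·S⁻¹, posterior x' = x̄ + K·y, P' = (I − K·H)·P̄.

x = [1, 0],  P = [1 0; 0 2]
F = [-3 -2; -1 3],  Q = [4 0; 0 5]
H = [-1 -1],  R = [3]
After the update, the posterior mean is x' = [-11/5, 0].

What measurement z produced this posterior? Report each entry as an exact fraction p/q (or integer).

x̄ = F·x = [-3, -1]
P̄ = F·P·Fᵀ + Q = [21 -9; -9 24]
S = H·P̄·Hᵀ + R = [30]
K = P̄·Hᵀ·S⁻¹ = [-2/5; -1/2]
x' − x̄ = [4/5, 1] = K·y
y = (KᵀK)⁻¹·Kᵀ·(x' − x̄) = [-2]
z = y + H·x̄ = [-2] + [4] = [2]

z = [2]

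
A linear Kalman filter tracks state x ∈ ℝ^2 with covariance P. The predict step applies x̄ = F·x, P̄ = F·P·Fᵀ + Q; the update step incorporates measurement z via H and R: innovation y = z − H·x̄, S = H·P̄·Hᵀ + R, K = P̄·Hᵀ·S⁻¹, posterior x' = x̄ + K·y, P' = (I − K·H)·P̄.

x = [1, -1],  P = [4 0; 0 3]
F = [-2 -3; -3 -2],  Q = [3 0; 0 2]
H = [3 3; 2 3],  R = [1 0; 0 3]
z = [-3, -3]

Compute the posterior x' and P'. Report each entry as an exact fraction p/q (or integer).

x̄ = F·x = [1, -1]
P̄ = F·P·Fᵀ + Q = [46 42; 42 50]
y = z − H·x̄ = [-3, -2]
S = H·P̄·Hᵀ + R = [1621 1356; 1356 1141]
K = P̄·Hᵀ·S⁻¹ = [5616/10825 -4606/10825; -2388/10825 5058/10825]
x' = x̄ + K·y = [3189/10825, -13777/10825]
P' = (I − K·H)·P̄ = [19434/10825 -17562/10825; -17562/10825 16766/10825]

x' = [3189/10825, -13777/10825]
P' = [19434/10825 -17562/10825; -17562/10825 16766/10825]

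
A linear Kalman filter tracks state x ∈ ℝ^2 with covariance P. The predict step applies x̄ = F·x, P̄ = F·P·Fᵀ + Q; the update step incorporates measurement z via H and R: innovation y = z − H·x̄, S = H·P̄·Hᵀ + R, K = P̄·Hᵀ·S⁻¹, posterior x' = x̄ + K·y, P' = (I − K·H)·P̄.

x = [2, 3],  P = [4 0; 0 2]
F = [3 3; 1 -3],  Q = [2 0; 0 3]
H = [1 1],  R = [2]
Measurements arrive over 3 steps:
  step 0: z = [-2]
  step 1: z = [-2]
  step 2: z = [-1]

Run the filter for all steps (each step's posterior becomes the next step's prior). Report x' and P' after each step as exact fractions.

step 0: x̄ = F·x = [15, -7]
step 0: P̄ = F·P·Fᵀ + Q = [56 -6; -6 25]
step 0: y = z − H·x̄ = [-10]
step 0: S = H·P̄·Hᵀ + R = [71]
step 0: K = P̄·Hᵀ·S⁻¹ = [50/71; 19/71]
step 0: x' = x̄ + K·y = [565/71, -687/71]
step 0: P' = (I − K·H)·P̄ = [1476/71 -1376/71; -1376/71 1414/71]
step 1: x̄ = F·x = [-366/71, 2626/71]
step 1: P̄ = F·P·Fᵀ + Q = [1384/71 -42/71; -42/71 22671/71]
step 1: y = z − H·x̄ = [-2402/71]
step 1: S = H·P̄·Hᵀ + R = [24113/71]
step 1: K = P̄·Hᵀ·S⁻¹ = [1342/24113; 22629/24113]
step 1: x' = x̄ + K·y = [-169702/24113, 126280/24113]
step 1: P' = (I − K·H)·P̄ = [444668/24113 -441984/24113; -441984/24113 487242/24113]
step 2: x̄ = F·x = [-130266/24113, -548542/24113]
step 2: P̄ = F·P·Fᵀ + Q = [479704/24113 -399270/24113; -399270/24113 7554089/24113]
step 2: y = z − H·x̄ = [654695/24113]
step 2: S = H·P̄·Hᵀ + R = [7283479/24113]
step 2: K = P̄·Hᵀ·S⁻¹ = [80434/7283479; 1022117/1040497]
step 2: x' = x̄ + K·y = [-1615816/316673, 177459/45239]
step 2: P' = (I − K·H)·P̄ = [144629220/7283479 -20638336/1040497; -20638336/1040497 22682570/1040497]

step 0: x' = [565/71, -687/71], P' = [1476/71 -1376/71; -1376/71 1414/71]
step 1: x' = [-169702/24113, 126280/24113], P' = [444668/24113 -441984/24113; -441984/24113 487242/24113]
step 2: x' = [-1615816/316673, 177459/45239], P' = [144629220/7283479 -20638336/1040497; -20638336/1040497 22682570/1040497]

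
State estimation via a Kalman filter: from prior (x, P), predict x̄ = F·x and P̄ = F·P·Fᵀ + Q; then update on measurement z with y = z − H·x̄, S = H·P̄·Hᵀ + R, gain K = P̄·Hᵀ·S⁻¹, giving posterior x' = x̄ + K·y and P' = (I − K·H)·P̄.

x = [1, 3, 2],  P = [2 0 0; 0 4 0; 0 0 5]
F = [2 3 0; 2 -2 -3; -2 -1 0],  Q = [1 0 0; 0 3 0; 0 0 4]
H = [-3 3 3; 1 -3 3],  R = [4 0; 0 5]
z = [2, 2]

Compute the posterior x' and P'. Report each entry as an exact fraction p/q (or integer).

x' = [-266165/1006961, -11722/59233, 539915/1006961]
P' = [6400620/1006961 249608/59233 1923536/1006961; 249608/59233 180232/59233 73376/59233; 1923536/1006961 73376/59233 820480/1006961]

x̄ = F·x = [11, -10, -5]
P̄ = F·P·Fᵀ + Q = [45 -16 -20; -16 72 0; -20 0 16]
y = z − H·x̄ = [80, -24]
S = H·P̄·Hᵀ + R = [1849 -711; -711 818]
K = P̄·Hᵀ·S⁻¹ = [-175311/1006961 -111756/1006961; 3000/59233 -14192/59233; 108252/1006961 128560/1006961]
x' = x̄ + K·y = [-266165/1006961, -11722/59233, 539915/1006961]
P' = (I − K·H)·P̄ = [6400620/1006961 249608/59233 1923536/1006961; 249608/59233 180232/59233 73376/59233; 1923536/1006961 73376/59233 820480/1006961]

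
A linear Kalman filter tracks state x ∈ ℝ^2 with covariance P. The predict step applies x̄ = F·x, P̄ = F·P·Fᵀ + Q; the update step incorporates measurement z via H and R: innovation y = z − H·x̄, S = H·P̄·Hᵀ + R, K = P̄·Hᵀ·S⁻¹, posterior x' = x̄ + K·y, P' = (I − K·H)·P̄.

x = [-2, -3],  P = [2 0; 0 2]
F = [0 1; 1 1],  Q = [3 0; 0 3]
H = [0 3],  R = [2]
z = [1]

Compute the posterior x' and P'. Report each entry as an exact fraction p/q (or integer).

x' = [-99/65, 11/65]
P' = [289/65 4/65; 4/65 14/65]

x̄ = F·x = [-3, -5]
P̄ = F·P·Fᵀ + Q = [5 2; 2 7]
y = z − H·x̄ = [16]
S = H·P̄·Hᵀ + R = [65]
K = P̄·Hᵀ·S⁻¹ = [6/65; 21/65]
x' = x̄ + K·y = [-99/65, 11/65]
P' = (I − K·H)·P̄ = [289/65 4/65; 4/65 14/65]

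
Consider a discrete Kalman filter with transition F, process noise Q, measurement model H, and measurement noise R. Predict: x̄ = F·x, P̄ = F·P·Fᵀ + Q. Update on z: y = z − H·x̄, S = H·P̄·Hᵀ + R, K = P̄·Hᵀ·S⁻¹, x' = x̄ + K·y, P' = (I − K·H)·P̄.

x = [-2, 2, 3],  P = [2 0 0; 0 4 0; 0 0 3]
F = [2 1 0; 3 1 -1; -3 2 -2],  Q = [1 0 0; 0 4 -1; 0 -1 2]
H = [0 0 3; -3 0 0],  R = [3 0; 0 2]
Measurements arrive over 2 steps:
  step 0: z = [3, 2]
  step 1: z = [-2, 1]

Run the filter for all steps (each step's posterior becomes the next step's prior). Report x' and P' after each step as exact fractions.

step 0: x̄ = F·x = [-2, -7, 4]
step 0: P̄ = F·P·Fᵀ + Q = [13 16 -4; 16 29 -5; -4 -5 48]
step 0: y = z − H·x̄ = [-9, -4]
step 0: S = H·P̄·Hᵀ + R = [435 36; 36 119]
step 0: K = P̄·Hᵀ·S⁻¹ = [-8/16823 -5511/16823; -19/16823 -6780/16823; 5568/16823 12/16823]
step 0: x' = x̄ + K·y = [-11530/16823, -90470/16823, 17132/16823]
step 0: P' = (I − K·H)·P̄ = [3674/16823 4520/16823 -8/16823; 4520/16823 162142/16823 -19/16823; -8/16823 -19/16823 5568/16823]
step 1: x̄ = F·x = [-113530/16823, -142192/16823, -180614/16823]
step 1: P̄ = F·P·Fᵀ + Q = [211741/16823 206821/16823 306830/16823; 206821/16823 295274/16823 299191/16823; 306830/16823 299191/16823 683368/16823]
step 1: y = z − H·x̄ = [508196/16823, -323767/16823]
step 1: S = H·P̄·Hᵀ + R = [6200781/16823 -2761470/16823; -2761470/16823 1939315/16823]
step 1: K = P̄·Hᵀ·S⁻¹ = [122732/17434667 -27679827/87173335; 108133/17434667 -27120297/87173335; 5682268/17434667 -184098/17434667]
step 1: x' = x̄ + K·y = [-37039447/87173335, -198533547/87173335, -11985628/17434667]
step 1: P' = (I − K·H)·P̄ = [18453218/87173335 18080198/87173335 122732/17434667; 18080198/87173335 500956558/87173335 108133/17434667; 122732/17434667 108133/17434667 5682268/17434667]

step 0: x' = [-11530/16823, -90470/16823, 17132/16823], P' = [3674/16823 4520/16823 -8/16823; 4520/16823 162142/16823 -19/16823; -8/16823 -19/16823 5568/16823]
step 1: x' = [-37039447/87173335, -198533547/87173335, -11985628/17434667], P' = [18453218/87173335 18080198/87173335 122732/17434667; 18080198/87173335 500956558/87173335 108133/17434667; 122732/17434667 108133/17434667 5682268/17434667]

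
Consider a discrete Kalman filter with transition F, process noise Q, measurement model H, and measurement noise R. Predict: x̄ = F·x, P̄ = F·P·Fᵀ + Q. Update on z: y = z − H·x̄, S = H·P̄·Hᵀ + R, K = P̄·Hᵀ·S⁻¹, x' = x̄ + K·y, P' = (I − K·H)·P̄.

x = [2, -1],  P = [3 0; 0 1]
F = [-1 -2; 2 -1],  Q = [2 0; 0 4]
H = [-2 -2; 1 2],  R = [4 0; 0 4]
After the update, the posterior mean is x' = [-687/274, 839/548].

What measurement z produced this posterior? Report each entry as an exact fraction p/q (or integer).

x̄ = F·x = [0, 5]
P̄ = F·P·Fᵀ + Q = [9 -4; -4 17]
S = H·P̄·Hᵀ + R = [76 -62; -62 65]
K = P̄·Hᵀ·S⁻¹ = [-147/274 -68/137; 85/548 167/274]
x' − x̄ = [-687/274, -1901/548] = K·y
y = (KᵀK)⁻¹·Kᵀ·(x' − x̄) = [13, -9]
z = y + H·x̄ = [13, -9] + [-10, 10] = [3, 1]

z = [3, 1]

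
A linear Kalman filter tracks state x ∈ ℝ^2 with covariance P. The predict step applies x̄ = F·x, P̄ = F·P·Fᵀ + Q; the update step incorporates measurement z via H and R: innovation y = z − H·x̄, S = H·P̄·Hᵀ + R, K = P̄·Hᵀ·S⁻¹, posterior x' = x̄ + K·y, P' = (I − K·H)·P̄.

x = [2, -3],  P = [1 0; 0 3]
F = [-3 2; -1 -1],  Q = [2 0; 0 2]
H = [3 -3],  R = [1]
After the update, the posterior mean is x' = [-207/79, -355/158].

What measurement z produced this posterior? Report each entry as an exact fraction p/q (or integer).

z = [-1]

x̄ = F·x = [-12, 1]
P̄ = F·P·Fᵀ + Q = [23 -3; -3 6]
S = H·P̄·Hᵀ + R = [316]
K = P̄·Hᵀ·S⁻¹ = [39/158; -27/316]
x' − x̄ = [741/79, -513/158] = K·y
y = (KᵀK)⁻¹·Kᵀ·(x' − x̄) = [38]
z = y + H·x̄ = [38] + [-39] = [-1]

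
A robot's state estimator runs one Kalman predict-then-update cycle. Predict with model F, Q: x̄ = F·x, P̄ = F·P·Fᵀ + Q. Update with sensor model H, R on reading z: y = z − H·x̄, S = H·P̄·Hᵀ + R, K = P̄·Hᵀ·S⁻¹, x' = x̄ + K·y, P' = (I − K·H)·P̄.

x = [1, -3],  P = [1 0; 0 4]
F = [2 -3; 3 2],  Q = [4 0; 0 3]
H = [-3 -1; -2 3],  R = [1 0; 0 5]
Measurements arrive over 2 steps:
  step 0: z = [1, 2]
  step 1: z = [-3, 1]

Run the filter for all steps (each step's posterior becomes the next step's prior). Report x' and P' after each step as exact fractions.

step 0: x' = [-47777/112097, 41255/112097], P' = [12932/112097 -8262/112097; -8262/112097 44632/112097]
step 1: x' = [143916599/201770677, 422847400/605312031], P' = [22916476/201770677 -13907726/201770677; -13907726/201770677 225766723/605312031]

step 0: x̄ = F·x = [11, -3]
step 0: P̄ = F·P·Fᵀ + Q = [44 -18; -18 28]
step 0: y = z − H·x̄ = [31, 33]
step 0: S = H·P̄·Hᵀ + R = [317 306; 306 649]
step 0: K = P̄·Hᵀ·S⁻¹ = [-30534/112097 -10130/112097; -19846/112097 30084/112097]
step 0: x' = x̄ + K·y = [-47777/112097, 41255/112097]
step 0: P' = (I − K·H)·P̄ = [12932/112097 -8262/112097; -8262/112097 44632/112097]
step 1: x̄ = F·x = [-219319/112097, -60821/112097]
step 1: P̄ = F·P·Fᵀ + Q = [1000948/112097 -148890/112097; -148890/112097 532063/112097]
step 1: y = z − H·x̄ = [-1055069/112097, -144078/112097]
step 1: S = H·P̄·Hᵀ + R = [8759352/112097 5451729/112097; 5451729/112097 11139524/112097]
step 1: K = P̄·Hᵀ·S⁻¹ = [-54841702/201770677 -17511226/201770677; -100597189/605312031 50716435/201770677]
step 1: x' = x̄ + K·y = [143916599/201770677, 422847400/605312031]
step 1: P' = (I − K·H)·P̄ = [22916476/201770677 -13907726/201770677; -13907726/201770677 225766723/605312031]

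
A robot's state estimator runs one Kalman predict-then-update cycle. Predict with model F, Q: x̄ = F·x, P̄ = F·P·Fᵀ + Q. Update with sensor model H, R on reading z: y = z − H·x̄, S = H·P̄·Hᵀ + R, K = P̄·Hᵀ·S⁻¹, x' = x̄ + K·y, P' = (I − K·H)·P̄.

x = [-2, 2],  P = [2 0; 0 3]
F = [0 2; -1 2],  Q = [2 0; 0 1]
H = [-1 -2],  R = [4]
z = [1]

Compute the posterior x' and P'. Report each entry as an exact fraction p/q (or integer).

x' = [-71/63, 1/3]
P' = [160/63 -2/3; -2/3 1]

x̄ = F·x = [4, 6]
P̄ = F·P·Fᵀ + Q = [14 12; 12 15]
y = z − H·x̄ = [17]
S = H·P̄·Hᵀ + R = [126]
K = P̄·Hᵀ·S⁻¹ = [-19/63; -1/3]
x' = x̄ + K·y = [-71/63, 1/3]
P' = (I − K·H)·P̄ = [160/63 -2/3; -2/3 1]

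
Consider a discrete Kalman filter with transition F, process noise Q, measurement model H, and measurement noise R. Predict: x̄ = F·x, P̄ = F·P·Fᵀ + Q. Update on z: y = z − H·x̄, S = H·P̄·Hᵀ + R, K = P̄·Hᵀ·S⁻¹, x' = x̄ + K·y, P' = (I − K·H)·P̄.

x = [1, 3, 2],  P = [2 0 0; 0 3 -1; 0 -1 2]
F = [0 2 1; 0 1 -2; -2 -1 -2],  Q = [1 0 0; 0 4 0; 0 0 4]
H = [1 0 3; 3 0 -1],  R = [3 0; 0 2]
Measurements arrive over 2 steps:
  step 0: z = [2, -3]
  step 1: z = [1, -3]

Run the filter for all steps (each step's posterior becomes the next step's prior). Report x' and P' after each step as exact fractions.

step 0: x̄ = F·x = [8, -1, -9]
step 0: P̄ = F·P·Fᵀ + Q = [11 5 -5; 5 19 5; -5 5 19]
step 0: y = z − H·x̄ = [21, -36]
step 0: S = H·P̄·Hᵀ + R = [155 -64; -64 150]
step 0: K = P̄·Hᵀ·S⁻¹ = [916/9577 2817/9577; 1820/9577 1415/9577; 2812/9577 -971/9577]
step 0: x' = x̄ + K·y = [-5560/9577, -22297/9577, 7815/9577]
step 0: P' = (I − K·H)·P̄ = [1965/9577 1395/9577 261/9577; 1395/9577 131413/9577 1355/9577; 261/9577 1355/9577 2725/9577]
step 1: x̄ = F·x = [-36779/9577, -37927/9577, 17787/9577]
step 1: P̄ = F·P·Fᵀ + Q = [543374/9577 253311/9577 -281153/9577; 253311/9577 175201/9577 -122259/9577; -281153/9577 -122259/9577 201569/9577]
step 1: y = z − H·x̄ = [-7005/9577, 99393/9577]
step 1: S = H·P̄·Hᵀ + R = [699308/9577 -1223809/9577; -1223809/9577 6798007/9577]
step 1: K = P̄·Hᵀ·S⁻¹ = [6245288/68000255 20242731/68000255; 32190858/340001275 49917846/340001275; 96126938/340001275 -34961694/340001275]
step 1: x' = x̄ + K·y = [-55627426/68000255, -851962081/340001275, 198317409/340001275]
step 1: P' = (I − K·H)·P̄ = [2803845/13600051 7921593/68000255 1572213/68000255; 7921593/68000255 2003133223/340001275 18988203/340001275; 1572213/68000255 18988203/340001275 93506583/340001275]

step 0: x' = [-5560/9577, -22297/9577, 7815/9577], P' = [1965/9577 1395/9577 261/9577; 1395/9577 131413/9577 1355/9577; 261/9577 1355/9577 2725/9577]
step 1: x' = [-55627426/68000255, -851962081/340001275, 198317409/340001275], P' = [2803845/13600051 7921593/68000255 1572213/68000255; 7921593/68000255 2003133223/340001275 18988203/340001275; 1572213/68000255 18988203/340001275 93506583/340001275]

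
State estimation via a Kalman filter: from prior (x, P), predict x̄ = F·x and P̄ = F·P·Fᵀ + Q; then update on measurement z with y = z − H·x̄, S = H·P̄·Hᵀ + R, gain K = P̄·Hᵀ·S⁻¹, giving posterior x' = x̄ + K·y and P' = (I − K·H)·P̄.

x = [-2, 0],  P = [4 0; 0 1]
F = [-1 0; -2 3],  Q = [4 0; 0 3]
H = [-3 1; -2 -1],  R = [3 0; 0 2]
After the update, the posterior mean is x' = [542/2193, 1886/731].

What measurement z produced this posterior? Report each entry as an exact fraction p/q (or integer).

z = [2, -3]

x̄ = F·x = [2, 4]
P̄ = F·P·Fᵀ + Q = [8 8; 8 28]
S = H·P̄·Hᵀ + R = [55 28; 28 94]
K = P̄·Hᵀ·S⁻¹ = [-416/2193 -436/2193; 268/731 -422/731]
x' − x̄ = [-3844/2193, -1038/731] = K·y
y = (KᵀK)⁻¹·Kᵀ·(x' − x̄) = [4, 5]
z = y + H·x̄ = [4, 5] + [-2, -8] = [2, -3]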